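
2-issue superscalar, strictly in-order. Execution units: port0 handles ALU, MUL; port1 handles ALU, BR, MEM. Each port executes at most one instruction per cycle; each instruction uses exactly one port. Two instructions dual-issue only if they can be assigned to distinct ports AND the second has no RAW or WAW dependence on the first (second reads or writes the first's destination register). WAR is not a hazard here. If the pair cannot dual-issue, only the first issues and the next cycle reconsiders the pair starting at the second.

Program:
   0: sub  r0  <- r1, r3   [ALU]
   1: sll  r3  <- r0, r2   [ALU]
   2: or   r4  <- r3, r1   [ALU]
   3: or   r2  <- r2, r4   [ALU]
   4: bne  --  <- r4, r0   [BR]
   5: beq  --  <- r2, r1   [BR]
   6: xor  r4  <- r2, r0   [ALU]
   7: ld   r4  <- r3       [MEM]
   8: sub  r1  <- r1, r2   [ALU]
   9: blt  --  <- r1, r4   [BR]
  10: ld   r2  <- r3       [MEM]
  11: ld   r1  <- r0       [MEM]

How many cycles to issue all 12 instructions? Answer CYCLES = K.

CYCLES = 9

  cy0 -> i0 (sub) RAW r0
  cy1 -> i1 (sll) RAW r3
  cy2 -> i2 (or) RAW r4
  cy3 -> i3/i4 (or;bne) dual
  cy4 -> i5/i6 (beq;xor) dual
  cy5 -> i7/i8 (ld;sub) dual
  cy6 -> i9 (blt) no-port BR/MEM
  cy7 -> i10 (ld) no-port MEM/MEM
  cy8 -> i11 (ld) tail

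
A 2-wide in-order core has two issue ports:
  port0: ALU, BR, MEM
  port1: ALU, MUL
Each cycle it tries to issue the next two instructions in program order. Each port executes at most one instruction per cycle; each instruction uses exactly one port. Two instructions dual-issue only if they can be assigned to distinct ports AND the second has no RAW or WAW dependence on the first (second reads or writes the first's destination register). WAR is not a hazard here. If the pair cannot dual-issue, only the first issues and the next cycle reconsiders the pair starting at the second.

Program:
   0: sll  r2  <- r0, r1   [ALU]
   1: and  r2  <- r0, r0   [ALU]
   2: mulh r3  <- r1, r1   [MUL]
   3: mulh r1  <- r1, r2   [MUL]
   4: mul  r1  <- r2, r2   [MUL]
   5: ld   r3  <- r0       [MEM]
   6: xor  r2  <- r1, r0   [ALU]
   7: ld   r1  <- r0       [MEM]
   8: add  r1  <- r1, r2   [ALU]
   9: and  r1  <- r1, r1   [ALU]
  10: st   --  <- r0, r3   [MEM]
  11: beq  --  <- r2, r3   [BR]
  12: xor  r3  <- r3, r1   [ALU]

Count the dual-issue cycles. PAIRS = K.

[0] i0  sll  -- WAW r2
[1] i1,i2  and+mulh  -- dual
[2] i3  mulh  -- no-port MUL/MUL
[3] i4,i5  mul+ld  -- dual
[4] i6,i7  xor+ld  -- dual
[5] i8  add  -- RAW+WAW r1
[6] i9,i10  and+st  -- dual
[7] i11,i12  beq+xor  -- dual

PAIRS = 5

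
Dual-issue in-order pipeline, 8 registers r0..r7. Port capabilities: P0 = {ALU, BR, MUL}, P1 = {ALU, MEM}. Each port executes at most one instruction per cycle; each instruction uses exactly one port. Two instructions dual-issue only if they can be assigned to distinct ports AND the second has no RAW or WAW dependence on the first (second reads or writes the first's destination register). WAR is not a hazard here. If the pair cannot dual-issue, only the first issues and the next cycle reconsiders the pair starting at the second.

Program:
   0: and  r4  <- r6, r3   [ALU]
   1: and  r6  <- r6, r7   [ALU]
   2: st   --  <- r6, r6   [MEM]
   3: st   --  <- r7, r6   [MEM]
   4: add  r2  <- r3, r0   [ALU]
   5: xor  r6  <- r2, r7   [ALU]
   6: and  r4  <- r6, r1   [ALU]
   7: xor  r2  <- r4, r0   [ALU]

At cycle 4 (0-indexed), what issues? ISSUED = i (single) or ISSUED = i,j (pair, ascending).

ISSUED = 6

[0] i0+i1  and.ALU;and.ALU  -- dual
[1] i2  st.MEM  -- no-port MEM/MEM
[2] i3+i4  st.MEM;add.ALU  -- dual
[3] i5  xor.ALU  -- RAW r6
[4] i6  and.ALU  -- RAW r4
[5] i7  xor.ALU  -- tail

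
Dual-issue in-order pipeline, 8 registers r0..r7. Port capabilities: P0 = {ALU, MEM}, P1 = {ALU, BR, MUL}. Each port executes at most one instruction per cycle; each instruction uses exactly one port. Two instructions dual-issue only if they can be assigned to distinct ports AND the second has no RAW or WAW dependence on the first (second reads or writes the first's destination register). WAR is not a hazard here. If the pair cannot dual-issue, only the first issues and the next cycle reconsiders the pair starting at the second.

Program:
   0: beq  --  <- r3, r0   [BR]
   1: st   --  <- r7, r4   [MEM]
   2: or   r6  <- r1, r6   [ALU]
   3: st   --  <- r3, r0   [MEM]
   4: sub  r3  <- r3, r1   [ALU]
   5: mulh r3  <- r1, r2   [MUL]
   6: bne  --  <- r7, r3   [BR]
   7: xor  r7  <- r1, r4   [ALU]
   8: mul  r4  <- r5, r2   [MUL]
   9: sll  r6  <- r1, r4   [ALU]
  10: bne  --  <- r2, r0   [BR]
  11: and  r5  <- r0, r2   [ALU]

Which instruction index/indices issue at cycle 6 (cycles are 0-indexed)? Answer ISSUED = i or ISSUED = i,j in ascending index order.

  cy0 -> i0&i1 (beq.BR+st.MEM) dual
  cy1 -> i2&i3 (or.ALU+st.MEM) dual
  cy2 -> i4 (sub.ALU) WAW r3
  cy3 -> i5 (mulh.MUL) no-port MUL/BR
  cy4 -> i6&i7 (bne.BR+xor.ALU) dual
  cy5 -> i8 (mul.MUL) RAW r4
  cy6 -> i9&i10 (sll.ALU+bne.BR) dual
  cy7 -> i11 (and.ALU) tail

ISSUED = 9,10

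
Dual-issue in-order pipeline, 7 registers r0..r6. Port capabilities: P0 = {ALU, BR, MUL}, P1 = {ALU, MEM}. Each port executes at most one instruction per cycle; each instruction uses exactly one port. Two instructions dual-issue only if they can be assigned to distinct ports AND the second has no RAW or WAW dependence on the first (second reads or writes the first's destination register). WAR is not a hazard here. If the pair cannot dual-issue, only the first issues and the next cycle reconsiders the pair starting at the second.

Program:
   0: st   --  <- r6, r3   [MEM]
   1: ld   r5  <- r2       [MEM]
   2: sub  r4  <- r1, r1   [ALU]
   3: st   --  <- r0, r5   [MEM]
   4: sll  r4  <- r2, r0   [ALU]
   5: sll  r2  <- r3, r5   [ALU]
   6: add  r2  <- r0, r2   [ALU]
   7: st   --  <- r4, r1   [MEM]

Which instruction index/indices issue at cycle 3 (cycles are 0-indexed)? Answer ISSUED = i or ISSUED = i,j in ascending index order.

ISSUED = 5

#0 head=0: st i0 no-port MEM/MEM
#1 head=1: ld+sub i1&i2 2-wide
#2 head=3: st+sll i3&i4 2-wide
#3 head=5: sll i5 RAW+WAW r2
#4 head=6: add+st i6&i7 2-wide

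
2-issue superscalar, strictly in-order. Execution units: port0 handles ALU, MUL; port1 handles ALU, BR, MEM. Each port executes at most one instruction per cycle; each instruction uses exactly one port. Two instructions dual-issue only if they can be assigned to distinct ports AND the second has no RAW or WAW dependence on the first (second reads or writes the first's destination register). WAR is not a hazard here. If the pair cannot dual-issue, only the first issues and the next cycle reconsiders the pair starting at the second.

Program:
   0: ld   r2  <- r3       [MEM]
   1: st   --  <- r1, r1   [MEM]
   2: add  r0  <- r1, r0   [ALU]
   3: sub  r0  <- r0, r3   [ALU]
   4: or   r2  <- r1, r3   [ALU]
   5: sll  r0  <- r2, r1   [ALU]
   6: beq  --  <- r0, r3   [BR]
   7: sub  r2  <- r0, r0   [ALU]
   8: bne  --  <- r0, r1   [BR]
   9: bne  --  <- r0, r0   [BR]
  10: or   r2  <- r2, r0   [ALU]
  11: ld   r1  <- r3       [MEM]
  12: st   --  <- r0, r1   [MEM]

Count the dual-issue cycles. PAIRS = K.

t=0 i0:ld.MEM ; no-port MEM/MEM
t=1 i1+i2:st.MEM add.ALU ; pair
t=2 i3+i4:sub.ALU or.ALU ; pair
t=3 i5:sll.ALU ; RAW r0
t=4 i6+i7:beq.BR sub.ALU ; pair
t=5 i8:bne.BR ; no-port BR/BR
t=6 i9+i10:bne.BR or.ALU ; pair
t=7 i11:ld.MEM ; no-port MEM/MEM
t=8 i12:st.MEM ; tail

PAIRS = 4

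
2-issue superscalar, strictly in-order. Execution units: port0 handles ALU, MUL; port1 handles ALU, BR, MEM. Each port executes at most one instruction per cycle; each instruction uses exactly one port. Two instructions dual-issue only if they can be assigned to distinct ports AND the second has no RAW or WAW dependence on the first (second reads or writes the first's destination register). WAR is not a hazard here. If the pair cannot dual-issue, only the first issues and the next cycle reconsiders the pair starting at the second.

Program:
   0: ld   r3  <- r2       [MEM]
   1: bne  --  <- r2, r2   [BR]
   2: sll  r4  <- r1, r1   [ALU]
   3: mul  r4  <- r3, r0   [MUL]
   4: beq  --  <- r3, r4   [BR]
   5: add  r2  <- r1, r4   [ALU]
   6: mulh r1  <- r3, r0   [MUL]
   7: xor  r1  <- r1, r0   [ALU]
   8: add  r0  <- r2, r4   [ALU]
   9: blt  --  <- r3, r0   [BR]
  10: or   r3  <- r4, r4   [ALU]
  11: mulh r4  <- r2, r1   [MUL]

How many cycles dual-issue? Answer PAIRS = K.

0. ld @i0  | no-port MEM/BR
1. bne sll @i1/i2  | dual
2. mul @i3  | RAW r4
3. beq add @i4/i5  | dual
4. mulh @i6  | RAW+WAW r1
5. xor add @i7/i8  | dual
6. blt or @i9/i10  | dual
7. mulh @i11  | tail

PAIRS = 4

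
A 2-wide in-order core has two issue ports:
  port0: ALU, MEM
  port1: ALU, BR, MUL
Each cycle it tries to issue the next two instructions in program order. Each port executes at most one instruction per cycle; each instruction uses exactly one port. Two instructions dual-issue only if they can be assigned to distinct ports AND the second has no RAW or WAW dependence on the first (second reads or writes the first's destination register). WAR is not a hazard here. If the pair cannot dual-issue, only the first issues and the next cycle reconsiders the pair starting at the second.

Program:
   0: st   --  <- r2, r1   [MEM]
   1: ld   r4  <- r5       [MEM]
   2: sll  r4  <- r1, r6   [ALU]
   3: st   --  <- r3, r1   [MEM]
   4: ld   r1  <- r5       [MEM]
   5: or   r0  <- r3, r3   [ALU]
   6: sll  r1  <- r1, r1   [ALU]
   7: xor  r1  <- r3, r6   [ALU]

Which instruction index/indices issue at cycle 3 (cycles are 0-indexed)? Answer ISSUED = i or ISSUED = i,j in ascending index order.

ISSUED = 4,5

t=0 i0:st.MEM ; no-port MEM/MEM
t=1 i1:ld.MEM ; WAW r4
t=2 i2&i3:sll.ALU+st.MEM ; pair
t=3 i4&i5:ld.MEM+or.ALU ; pair
t=4 i6:sll.ALU ; WAW r1
t=5 i7:xor.ALU ; tail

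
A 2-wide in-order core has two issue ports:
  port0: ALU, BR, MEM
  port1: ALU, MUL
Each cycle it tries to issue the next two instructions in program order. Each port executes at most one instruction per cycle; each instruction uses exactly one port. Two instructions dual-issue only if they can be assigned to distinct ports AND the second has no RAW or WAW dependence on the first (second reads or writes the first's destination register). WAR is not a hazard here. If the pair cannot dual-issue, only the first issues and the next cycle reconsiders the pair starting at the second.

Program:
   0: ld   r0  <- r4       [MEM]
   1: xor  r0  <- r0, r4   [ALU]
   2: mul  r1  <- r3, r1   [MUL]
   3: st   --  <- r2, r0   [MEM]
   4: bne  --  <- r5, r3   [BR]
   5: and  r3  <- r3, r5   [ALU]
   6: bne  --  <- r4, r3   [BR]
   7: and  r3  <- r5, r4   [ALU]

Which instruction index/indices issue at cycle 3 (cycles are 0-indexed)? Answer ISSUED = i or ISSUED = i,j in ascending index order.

  cy0 -> i0 (ld.MEM) RAW+WAW r0
  cy1 -> i1/i2 (xor.ALU/mul.MUL) 2-wide
  cy2 -> i3 (st.MEM) no-port MEM/BR
  cy3 -> i4/i5 (bne.BR/and.ALU) 2-wide
  cy4 -> i6/i7 (bne.BR/and.ALU) 2-wide

ISSUED = 4,5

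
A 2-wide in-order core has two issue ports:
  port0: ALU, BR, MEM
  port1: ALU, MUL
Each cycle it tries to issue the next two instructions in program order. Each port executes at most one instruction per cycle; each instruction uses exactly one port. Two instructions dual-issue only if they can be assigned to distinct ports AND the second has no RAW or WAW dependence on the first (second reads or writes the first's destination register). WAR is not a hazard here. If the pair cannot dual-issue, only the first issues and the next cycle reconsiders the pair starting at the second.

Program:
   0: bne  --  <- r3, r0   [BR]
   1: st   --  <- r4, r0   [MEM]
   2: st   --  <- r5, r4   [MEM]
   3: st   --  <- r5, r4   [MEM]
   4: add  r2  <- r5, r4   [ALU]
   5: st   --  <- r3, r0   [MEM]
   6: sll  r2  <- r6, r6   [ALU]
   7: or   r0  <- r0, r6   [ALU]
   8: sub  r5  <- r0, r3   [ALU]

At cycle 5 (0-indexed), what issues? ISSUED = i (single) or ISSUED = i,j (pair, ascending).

ISSUED = 7

c0: i0 bne.BR  no-port BR/MEM
c1: i1 st.MEM  no-port MEM/MEM
c2: i2 st.MEM  no-port MEM/MEM
c3: i3,i4 st.MEM;add.ALU  dual
c4: i5,i6 st.MEM;sll.ALU  dual
c5: i7 or.ALU  RAW r0
c6: i8 sub.ALU  tail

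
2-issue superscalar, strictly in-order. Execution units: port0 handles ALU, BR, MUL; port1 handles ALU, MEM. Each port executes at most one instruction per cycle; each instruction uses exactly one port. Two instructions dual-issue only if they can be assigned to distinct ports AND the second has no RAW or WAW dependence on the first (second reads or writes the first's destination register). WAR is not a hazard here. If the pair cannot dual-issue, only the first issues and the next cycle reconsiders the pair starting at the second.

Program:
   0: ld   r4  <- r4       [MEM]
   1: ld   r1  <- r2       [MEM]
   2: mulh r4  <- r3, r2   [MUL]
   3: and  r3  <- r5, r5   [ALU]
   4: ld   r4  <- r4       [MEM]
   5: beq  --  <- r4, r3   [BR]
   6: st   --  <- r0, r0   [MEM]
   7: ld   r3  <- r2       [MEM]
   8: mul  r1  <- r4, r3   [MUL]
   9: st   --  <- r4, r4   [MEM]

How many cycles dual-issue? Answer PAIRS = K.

c0: i0 ld  no-port MEM/MEM
c1: i1/i2 ld;mulh  2-wide
c2: i3/i4 and;ld  2-wide
c3: i5/i6 beq;st  2-wide
c4: i7 ld  RAW r3
c5: i8/i9 mul;st  2-wide

PAIRS = 4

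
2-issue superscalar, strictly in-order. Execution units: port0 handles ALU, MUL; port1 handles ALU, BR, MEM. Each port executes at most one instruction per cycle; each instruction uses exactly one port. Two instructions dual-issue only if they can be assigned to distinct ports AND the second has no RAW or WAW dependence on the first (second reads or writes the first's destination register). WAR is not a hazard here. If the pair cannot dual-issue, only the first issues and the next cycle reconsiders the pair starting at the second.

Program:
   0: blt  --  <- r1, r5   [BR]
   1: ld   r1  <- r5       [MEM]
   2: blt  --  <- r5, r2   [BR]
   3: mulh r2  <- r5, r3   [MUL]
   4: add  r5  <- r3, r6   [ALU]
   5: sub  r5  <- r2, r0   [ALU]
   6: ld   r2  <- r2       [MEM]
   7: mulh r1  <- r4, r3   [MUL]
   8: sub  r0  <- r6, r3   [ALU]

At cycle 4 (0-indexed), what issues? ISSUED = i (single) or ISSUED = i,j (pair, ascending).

ISSUED = 5,6

[0] i0  blt.BR  -- no-port BR/MEM
[1] i1  ld.MEM  -- no-port MEM/BR
[2] i2,i3  blt.BR;mulh.MUL  -- dual
[3] i4  add.ALU  -- WAW r5
[4] i5,i6  sub.ALU;ld.MEM  -- dual
[5] i7,i8  mulh.MUL;sub.ALU  -- dual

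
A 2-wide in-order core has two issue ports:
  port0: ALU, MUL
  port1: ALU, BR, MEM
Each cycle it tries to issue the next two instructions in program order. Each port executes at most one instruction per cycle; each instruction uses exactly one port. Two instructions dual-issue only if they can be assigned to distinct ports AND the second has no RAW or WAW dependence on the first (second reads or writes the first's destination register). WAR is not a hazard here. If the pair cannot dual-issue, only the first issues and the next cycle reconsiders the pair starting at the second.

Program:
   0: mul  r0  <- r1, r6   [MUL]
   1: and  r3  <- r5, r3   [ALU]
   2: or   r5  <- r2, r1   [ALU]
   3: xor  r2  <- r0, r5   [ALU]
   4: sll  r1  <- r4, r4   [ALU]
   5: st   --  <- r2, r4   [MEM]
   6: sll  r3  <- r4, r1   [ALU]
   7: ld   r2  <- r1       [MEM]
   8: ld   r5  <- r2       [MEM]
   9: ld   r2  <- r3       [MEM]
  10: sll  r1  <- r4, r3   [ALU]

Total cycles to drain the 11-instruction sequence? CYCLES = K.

t=0 i0&i1:mul.MUL+and.ALU ; dual
t=1 i2:or.ALU ; RAW r5
t=2 i3&i4:xor.ALU+sll.ALU ; dual
t=3 i5&i6:st.MEM+sll.ALU ; dual
t=4 i7:ld.MEM ; no-port MEM/MEM
t=5 i8:ld.MEM ; no-port MEM/MEM
t=6 i9&i10:ld.MEM+sll.ALU ; dual

CYCLES = 7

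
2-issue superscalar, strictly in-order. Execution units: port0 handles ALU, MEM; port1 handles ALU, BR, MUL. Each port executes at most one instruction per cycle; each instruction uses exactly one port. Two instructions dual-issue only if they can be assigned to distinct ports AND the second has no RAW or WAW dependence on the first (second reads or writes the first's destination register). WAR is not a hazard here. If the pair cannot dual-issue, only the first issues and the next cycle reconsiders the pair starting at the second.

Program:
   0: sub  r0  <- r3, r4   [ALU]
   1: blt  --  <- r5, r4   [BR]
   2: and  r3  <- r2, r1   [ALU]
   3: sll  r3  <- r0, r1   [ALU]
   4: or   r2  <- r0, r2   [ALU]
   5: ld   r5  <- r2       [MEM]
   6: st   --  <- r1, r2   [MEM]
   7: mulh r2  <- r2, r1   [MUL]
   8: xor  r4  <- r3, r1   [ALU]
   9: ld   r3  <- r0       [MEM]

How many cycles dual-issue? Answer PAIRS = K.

PAIRS = 4

  cy0 -> i0&i1 (sub.ALU/blt.BR) dual
  cy1 -> i2 (and.ALU) WAW r3
  cy2 -> i3&i4 (sll.ALU/or.ALU) dual
  cy3 -> i5 (ld.MEM) no-port MEM/MEM
  cy4 -> i6&i7 (st.MEM/mulh.MUL) dual
  cy5 -> i8&i9 (xor.ALU/ld.MEM) dual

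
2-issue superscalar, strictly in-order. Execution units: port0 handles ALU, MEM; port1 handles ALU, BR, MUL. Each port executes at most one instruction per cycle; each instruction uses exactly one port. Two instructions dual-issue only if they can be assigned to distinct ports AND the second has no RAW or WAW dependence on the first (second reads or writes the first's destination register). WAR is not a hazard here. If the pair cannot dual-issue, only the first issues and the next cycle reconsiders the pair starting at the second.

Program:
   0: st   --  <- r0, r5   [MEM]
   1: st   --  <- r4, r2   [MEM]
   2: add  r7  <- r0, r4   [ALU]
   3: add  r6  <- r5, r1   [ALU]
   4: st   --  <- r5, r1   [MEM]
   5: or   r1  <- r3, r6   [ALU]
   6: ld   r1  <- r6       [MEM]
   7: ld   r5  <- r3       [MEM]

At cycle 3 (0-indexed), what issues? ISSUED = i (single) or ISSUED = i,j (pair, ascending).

ISSUED = 5

t=0 i0:st ; no-port MEM/MEM
t=1 i1,i2:st;add ; pair
t=2 i3,i4:add;st ; pair
t=3 i5:or ; WAW r1
t=4 i6:ld ; no-port MEM/MEM
t=5 i7:ld ; tail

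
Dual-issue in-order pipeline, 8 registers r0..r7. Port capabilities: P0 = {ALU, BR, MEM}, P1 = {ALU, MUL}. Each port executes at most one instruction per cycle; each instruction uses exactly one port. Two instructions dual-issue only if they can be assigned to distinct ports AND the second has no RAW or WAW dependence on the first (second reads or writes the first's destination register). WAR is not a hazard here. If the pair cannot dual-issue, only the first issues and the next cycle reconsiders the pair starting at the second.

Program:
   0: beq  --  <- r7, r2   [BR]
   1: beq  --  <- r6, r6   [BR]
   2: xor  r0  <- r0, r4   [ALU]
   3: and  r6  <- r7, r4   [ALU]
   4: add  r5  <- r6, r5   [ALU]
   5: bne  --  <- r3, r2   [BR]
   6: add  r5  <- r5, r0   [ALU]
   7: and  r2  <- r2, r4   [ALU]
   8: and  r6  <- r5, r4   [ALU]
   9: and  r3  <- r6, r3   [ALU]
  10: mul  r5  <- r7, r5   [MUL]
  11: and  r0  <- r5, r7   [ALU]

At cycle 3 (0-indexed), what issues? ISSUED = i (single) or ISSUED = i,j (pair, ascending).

  cy0 -> i0 (beq) no-port BR/BR
  cy1 -> i1/i2 (beq+xor) pair
  cy2 -> i3 (and) RAW r6
  cy3 -> i4/i5 (add+bne) pair
  cy4 -> i6/i7 (add+and) pair
  cy5 -> i8 (and) RAW r6
  cy6 -> i9/i10 (and+mul) pair
  cy7 -> i11 (and) tail

ISSUED = 4,5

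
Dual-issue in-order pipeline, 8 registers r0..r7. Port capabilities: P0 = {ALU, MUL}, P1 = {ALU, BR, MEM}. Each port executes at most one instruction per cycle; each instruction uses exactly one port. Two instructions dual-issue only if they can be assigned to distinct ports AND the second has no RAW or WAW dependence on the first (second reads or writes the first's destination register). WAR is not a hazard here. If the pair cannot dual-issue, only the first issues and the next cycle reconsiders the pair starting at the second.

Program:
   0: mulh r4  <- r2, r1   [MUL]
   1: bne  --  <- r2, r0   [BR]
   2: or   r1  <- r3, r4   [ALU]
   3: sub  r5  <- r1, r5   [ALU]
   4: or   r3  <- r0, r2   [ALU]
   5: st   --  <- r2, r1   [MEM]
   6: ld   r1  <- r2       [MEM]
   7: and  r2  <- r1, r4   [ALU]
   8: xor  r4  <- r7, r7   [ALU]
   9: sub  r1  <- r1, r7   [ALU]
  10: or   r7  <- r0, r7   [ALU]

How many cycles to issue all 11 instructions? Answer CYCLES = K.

CYCLES = 7

  cy0 -> i0&i1 (mulh/bne) dual
  cy1 -> i2 (or) RAW r1
  cy2 -> i3&i4 (sub/or) dual
  cy3 -> i5 (st) no-port MEM/MEM
  cy4 -> i6 (ld) RAW r1
  cy5 -> i7&i8 (and/xor) dual
  cy6 -> i9&i10 (sub/or) dual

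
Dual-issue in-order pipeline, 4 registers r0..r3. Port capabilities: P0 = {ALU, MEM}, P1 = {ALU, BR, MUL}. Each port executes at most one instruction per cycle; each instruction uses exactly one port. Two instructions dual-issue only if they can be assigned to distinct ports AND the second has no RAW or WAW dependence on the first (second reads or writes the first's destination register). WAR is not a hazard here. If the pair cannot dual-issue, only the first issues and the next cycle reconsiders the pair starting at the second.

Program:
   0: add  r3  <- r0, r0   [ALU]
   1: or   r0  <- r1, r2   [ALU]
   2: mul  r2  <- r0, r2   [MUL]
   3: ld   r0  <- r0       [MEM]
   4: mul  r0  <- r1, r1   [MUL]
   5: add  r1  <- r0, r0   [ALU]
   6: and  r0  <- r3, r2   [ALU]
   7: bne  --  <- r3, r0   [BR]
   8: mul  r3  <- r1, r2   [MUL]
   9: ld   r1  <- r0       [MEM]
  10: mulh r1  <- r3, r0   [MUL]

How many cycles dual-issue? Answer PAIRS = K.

0. add.ALU+or.ALU @i0&i1  | 2-wide
1. mul.MUL+ld.MEM @i2&i3  | 2-wide
2. mul.MUL @i4  | RAW r0
3. add.ALU+and.ALU @i5&i6  | 2-wide
4. bne.BR @i7  | no-port BR/MUL
5. mul.MUL+ld.MEM @i8&i9  | 2-wide
6. mulh.MUL @i10  | tail

PAIRS = 4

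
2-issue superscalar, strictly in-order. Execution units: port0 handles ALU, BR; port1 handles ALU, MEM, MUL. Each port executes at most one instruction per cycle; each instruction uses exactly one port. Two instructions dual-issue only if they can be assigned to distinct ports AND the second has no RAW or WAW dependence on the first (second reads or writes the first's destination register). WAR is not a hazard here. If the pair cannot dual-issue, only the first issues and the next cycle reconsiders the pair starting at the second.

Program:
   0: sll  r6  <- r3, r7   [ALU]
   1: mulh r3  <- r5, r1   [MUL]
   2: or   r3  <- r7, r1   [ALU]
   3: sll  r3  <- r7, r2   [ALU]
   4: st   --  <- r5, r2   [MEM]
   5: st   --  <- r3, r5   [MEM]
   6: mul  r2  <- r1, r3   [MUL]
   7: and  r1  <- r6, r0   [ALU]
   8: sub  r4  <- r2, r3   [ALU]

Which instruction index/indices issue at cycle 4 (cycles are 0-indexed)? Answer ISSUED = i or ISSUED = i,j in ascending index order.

[0] i0/i1  sll;mulh  -- pair
[1] i2  or  -- WAW r3
[2] i3/i4  sll;st  -- pair
[3] i5  st  -- no-port MEM/MUL
[4] i6/i7  mul;and  -- pair
[5] i8  sub  -- tail

ISSUED = 6,7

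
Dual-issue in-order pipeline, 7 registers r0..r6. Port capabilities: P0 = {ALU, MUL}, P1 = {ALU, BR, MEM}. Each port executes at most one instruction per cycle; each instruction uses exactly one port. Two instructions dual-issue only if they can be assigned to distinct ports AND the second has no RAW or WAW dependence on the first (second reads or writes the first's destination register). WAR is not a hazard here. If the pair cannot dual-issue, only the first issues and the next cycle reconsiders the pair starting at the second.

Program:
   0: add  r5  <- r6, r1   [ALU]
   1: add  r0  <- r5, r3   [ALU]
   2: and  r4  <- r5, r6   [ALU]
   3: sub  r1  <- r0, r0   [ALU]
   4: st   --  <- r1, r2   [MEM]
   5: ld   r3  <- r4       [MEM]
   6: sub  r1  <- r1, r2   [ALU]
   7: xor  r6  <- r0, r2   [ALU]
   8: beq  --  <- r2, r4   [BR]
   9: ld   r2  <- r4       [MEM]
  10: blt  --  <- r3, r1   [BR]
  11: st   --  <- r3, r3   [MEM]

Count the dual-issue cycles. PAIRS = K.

#0 head=0: add.ALU i0 RAW r5
#1 head=1: add.ALU;and.ALU i1/i2 pair
#2 head=3: sub.ALU i3 RAW r1
#3 head=4: st.MEM i4 no-port MEM/MEM
#4 head=5: ld.MEM;sub.ALU i5/i6 pair
#5 head=7: xor.ALU;beq.BR i7/i8 pair
#6 head=9: ld.MEM i9 no-port MEM/BR
#7 head=10: blt.BR i10 no-port BR/MEM
#8 head=11: st.MEM i11 tail

PAIRS = 3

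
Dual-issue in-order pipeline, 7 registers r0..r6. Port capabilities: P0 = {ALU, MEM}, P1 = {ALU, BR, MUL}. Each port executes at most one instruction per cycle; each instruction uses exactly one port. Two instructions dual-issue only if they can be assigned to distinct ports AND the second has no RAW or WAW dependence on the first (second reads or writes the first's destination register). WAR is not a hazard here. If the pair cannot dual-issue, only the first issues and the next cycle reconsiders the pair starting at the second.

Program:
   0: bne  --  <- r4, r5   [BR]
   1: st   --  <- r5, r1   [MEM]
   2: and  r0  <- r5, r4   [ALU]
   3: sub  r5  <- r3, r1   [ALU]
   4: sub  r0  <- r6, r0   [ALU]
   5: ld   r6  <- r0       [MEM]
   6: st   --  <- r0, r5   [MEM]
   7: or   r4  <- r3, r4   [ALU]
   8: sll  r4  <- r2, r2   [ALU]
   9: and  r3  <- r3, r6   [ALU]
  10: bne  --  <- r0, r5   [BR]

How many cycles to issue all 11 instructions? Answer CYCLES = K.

CYCLES = 7

0. bne.BR;st.MEM @i0&i1  | dual
1. and.ALU;sub.ALU @i2&i3  | dual
2. sub.ALU @i4  | RAW r0
3. ld.MEM @i5  | no-port MEM/MEM
4. st.MEM;or.ALU @i6&i7  | dual
5. sll.ALU;and.ALU @i8&i9  | dual
6. bne.BR @i10  | tail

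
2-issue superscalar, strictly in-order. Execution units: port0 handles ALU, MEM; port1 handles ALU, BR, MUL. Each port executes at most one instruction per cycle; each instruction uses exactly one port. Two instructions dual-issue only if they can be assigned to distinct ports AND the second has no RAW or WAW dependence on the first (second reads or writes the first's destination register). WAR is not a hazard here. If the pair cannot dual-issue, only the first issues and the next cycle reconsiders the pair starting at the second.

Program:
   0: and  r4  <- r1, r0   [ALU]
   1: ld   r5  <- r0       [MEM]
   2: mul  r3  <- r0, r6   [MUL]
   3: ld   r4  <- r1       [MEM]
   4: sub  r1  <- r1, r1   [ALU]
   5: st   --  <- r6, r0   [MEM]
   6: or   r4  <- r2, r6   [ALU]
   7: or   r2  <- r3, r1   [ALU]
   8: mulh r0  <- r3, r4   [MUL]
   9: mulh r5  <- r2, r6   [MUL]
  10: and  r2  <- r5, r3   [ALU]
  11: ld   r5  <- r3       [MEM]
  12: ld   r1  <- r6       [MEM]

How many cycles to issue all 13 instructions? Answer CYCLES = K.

CYCLES = 8

[0] i0,i1  and/ld  -- pair
[1] i2,i3  mul/ld  -- pair
[2] i4,i5  sub/st  -- pair
[3] i6,i7  or/or  -- pair
[4] i8  mulh  -- no-port MUL/MUL
[5] i9  mulh  -- RAW r5
[6] i10,i11  and/ld  -- pair
[7] i12  ld  -- tail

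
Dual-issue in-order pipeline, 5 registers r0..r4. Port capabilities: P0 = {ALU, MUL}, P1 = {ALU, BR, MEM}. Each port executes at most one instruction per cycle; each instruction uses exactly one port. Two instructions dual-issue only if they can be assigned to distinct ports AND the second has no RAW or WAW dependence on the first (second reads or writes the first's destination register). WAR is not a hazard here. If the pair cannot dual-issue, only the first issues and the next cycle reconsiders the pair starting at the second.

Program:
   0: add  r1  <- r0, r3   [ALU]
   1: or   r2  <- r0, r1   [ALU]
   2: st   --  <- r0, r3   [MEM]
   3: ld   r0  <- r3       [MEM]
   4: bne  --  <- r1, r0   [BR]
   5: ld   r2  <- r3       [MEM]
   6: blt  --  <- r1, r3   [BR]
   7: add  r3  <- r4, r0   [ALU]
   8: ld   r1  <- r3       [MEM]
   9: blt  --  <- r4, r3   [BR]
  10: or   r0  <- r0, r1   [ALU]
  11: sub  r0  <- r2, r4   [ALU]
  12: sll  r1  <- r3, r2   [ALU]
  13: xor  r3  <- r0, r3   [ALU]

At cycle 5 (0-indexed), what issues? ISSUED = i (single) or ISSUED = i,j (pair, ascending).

ISSUED = 6,7

  cy0 -> i0 (add) RAW r1
  cy1 -> i1&i2 (or+st) 2-wide
  cy2 -> i3 (ld) no-port MEM/BR
  cy3 -> i4 (bne) no-port BR/MEM
  cy4 -> i5 (ld) no-port MEM/BR
  cy5 -> i6&i7 (blt+add) 2-wide
  cy6 -> i8 (ld) no-port MEM/BR
  cy7 -> i9&i10 (blt+or) 2-wide
  cy8 -> i11&i12 (sub+sll) 2-wide
  cy9 -> i13 (xor) tail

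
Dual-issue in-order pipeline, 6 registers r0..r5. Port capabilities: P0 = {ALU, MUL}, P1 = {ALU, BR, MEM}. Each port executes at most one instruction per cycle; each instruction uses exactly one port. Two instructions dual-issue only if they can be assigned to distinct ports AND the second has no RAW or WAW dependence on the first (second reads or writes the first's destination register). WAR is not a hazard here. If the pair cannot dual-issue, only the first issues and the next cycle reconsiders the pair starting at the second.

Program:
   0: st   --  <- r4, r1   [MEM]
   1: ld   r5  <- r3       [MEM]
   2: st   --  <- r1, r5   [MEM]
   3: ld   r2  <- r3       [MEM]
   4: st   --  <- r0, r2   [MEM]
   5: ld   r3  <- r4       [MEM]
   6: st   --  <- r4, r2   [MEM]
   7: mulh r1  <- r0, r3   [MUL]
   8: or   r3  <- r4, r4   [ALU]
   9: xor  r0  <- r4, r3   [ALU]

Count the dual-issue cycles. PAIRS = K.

t=0 i0:st.MEM ; no-port MEM/MEM
t=1 i1:ld.MEM ; no-port MEM/MEM
t=2 i2:st.MEM ; no-port MEM/MEM
t=3 i3:ld.MEM ; no-port MEM/MEM
t=4 i4:st.MEM ; no-port MEM/MEM
t=5 i5:ld.MEM ; no-port MEM/MEM
t=6 i6/i7:st.MEM+mulh.MUL ; 2-wide
t=7 i8:or.ALU ; RAW r3
t=8 i9:xor.ALU ; tail

PAIRS = 1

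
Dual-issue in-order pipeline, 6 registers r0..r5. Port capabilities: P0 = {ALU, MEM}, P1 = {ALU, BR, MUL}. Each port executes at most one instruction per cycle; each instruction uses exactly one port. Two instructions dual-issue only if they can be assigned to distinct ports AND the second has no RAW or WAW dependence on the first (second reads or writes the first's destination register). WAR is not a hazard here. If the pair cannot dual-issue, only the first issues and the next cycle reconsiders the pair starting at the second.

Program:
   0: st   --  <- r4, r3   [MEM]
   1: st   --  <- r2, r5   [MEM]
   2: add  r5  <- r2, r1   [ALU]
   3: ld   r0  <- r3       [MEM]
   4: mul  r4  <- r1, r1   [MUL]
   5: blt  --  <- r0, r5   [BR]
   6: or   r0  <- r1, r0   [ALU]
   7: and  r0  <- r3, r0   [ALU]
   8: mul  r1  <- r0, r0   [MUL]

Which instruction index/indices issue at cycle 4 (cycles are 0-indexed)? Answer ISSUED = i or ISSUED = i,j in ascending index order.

ISSUED = 7

c0: i0 st.MEM  no-port MEM/MEM
c1: i1,i2 st.MEM add.ALU  pair
c2: i3,i4 ld.MEM mul.MUL  pair
c3: i5,i6 blt.BR or.ALU  pair
c4: i7 and.ALU  RAW r0
c5: i8 mul.MUL  tail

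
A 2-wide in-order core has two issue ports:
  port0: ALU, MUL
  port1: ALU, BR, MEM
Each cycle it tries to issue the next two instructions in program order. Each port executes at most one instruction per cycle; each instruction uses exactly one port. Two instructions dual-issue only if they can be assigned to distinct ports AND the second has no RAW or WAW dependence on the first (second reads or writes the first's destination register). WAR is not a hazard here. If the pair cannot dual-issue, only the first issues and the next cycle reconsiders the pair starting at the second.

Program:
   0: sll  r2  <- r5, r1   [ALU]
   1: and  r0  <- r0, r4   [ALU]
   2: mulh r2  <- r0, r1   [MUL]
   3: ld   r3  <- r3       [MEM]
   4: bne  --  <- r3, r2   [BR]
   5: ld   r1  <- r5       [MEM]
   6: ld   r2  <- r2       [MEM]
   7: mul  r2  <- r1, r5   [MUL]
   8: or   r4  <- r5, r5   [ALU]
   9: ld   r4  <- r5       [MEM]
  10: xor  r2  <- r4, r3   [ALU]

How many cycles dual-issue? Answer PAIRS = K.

PAIRS = 3

c0: i0/i1 sll+and  pair
c1: i2/i3 mulh+ld  pair
c2: i4 bne  no-port BR/MEM
c3: i5 ld  no-port MEM/MEM
c4: i6 ld  WAW r2
c5: i7/i8 mul+or  pair
c6: i9 ld  RAW r4
c7: i10 xor  tail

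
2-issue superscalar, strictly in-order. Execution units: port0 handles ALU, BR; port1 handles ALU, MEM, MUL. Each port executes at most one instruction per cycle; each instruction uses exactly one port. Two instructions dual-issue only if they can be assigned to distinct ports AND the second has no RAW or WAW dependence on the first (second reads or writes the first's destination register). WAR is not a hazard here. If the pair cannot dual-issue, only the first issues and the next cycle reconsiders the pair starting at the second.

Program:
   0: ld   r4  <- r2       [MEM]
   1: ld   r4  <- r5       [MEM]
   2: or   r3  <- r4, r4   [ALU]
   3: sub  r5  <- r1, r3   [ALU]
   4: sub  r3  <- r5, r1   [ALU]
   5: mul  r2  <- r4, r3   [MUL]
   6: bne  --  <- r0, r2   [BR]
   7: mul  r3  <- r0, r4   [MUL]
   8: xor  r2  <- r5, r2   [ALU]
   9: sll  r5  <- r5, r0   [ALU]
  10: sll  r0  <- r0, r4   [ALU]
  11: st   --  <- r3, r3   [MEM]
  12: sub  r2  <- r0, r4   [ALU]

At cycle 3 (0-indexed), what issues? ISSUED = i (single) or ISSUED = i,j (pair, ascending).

0. ld.MEM @i0  | no-port MEM/MEM
1. ld.MEM @i1  | RAW r4
2. or.ALU @i2  | RAW r3
3. sub.ALU @i3  | RAW r5
4. sub.ALU @i4  | RAW r3
5. mul.MUL @i5  | RAW r2
6. bne.BR;mul.MUL @i6/i7  | 2-wide
7. xor.ALU;sll.ALU @i8/i9  | 2-wide
8. sll.ALU;st.MEM @i10/i11  | 2-wide
9. sub.ALU @i12  | tail

ISSUED = 3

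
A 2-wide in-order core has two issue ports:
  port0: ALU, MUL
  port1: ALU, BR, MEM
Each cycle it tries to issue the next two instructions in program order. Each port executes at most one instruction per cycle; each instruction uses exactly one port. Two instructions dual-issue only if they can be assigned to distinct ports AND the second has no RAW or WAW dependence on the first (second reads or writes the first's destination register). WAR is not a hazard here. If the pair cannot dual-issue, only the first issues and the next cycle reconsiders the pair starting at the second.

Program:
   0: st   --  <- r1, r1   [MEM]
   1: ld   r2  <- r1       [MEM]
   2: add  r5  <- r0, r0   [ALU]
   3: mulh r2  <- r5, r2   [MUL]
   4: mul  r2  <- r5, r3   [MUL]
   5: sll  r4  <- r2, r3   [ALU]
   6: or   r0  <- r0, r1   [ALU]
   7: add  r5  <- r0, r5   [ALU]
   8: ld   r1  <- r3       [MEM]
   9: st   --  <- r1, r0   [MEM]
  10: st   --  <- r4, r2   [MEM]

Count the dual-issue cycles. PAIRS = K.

PAIRS = 3

  cy0 -> i0 (st.MEM) no-port MEM/MEM
  cy1 -> i1,i2 (ld.MEM;add.ALU) 2-wide
  cy2 -> i3 (mulh.MUL) no-port MUL/MUL
  cy3 -> i4 (mul.MUL) RAW r2
  cy4 -> i5,i6 (sll.ALU;or.ALU) 2-wide
  cy5 -> i7,i8 (add.ALU;ld.MEM) 2-wide
  cy6 -> i9 (st.MEM) no-port MEM/MEM
  cy7 -> i10 (st.MEM) tail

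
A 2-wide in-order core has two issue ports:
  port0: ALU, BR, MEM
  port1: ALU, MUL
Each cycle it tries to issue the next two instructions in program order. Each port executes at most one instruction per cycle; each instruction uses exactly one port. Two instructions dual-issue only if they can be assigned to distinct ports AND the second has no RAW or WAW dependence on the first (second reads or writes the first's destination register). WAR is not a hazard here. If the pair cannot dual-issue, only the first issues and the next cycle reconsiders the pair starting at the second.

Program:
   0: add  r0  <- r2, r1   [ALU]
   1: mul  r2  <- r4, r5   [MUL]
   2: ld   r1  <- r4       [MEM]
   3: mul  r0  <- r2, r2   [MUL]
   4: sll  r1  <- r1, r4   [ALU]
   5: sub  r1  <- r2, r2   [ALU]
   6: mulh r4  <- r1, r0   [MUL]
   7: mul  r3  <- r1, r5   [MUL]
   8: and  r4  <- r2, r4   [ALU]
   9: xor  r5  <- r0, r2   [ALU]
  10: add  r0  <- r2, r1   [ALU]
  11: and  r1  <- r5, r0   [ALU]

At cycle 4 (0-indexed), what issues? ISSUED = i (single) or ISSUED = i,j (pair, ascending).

ISSUED = 6

#0 head=0: add+mul i0,i1 dual
#1 head=2: ld+mul i2,i3 dual
#2 head=4: sll i4 WAW r1
#3 head=5: sub i5 RAW r1
#4 head=6: mulh i6 no-port MUL/MUL
#5 head=7: mul+and i7,i8 dual
#6 head=9: xor+add i9,i10 dual
#7 head=11: and i11 tail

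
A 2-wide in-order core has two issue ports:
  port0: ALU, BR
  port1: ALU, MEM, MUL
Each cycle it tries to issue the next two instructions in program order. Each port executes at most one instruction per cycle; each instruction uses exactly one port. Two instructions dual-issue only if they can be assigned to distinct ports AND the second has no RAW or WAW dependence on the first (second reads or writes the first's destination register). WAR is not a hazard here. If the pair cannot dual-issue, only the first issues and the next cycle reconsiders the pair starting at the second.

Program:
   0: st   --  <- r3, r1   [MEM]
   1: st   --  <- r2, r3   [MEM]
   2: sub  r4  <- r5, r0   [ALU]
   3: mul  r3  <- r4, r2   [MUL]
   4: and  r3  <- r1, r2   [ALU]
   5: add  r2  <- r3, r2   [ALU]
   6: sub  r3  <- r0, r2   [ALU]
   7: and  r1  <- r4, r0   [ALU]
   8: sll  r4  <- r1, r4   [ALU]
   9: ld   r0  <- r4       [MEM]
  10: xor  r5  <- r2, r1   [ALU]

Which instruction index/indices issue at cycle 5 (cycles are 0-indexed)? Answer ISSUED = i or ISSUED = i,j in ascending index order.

#0 head=0: st.MEM i0 no-port MEM/MEM
#1 head=1: st.MEM sub.ALU i1,i2 pair
#2 head=3: mul.MUL i3 WAW r3
#3 head=4: and.ALU i4 RAW r3
#4 head=5: add.ALU i5 RAW r2
#5 head=6: sub.ALU and.ALU i6,i7 pair
#6 head=8: sll.ALU i8 RAW r4
#7 head=9: ld.MEM xor.ALU i9,i10 pair

ISSUED = 6,7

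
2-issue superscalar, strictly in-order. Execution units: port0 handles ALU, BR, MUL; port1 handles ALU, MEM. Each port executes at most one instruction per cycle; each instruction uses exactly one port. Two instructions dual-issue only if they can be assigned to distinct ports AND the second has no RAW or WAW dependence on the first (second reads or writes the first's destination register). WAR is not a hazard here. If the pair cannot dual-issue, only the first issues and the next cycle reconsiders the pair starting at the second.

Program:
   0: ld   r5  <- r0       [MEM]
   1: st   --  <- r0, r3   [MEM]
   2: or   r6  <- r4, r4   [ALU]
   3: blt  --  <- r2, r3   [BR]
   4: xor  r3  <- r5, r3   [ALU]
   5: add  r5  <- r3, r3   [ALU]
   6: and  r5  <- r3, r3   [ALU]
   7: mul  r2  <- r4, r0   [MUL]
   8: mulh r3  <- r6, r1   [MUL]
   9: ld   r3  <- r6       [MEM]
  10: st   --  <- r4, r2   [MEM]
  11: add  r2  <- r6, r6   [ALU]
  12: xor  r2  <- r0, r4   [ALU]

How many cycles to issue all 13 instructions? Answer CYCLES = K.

CYCLES = 9

0. ld @i0  | no-port MEM/MEM
1. st/or @i1&i2  | dual
2. blt/xor @i3&i4  | dual
3. add @i5  | WAW r5
4. and/mul @i6&i7  | dual
5. mulh @i8  | WAW r3
6. ld @i9  | no-port MEM/MEM
7. st/add @i10&i11  | dual
8. xor @i12  | tail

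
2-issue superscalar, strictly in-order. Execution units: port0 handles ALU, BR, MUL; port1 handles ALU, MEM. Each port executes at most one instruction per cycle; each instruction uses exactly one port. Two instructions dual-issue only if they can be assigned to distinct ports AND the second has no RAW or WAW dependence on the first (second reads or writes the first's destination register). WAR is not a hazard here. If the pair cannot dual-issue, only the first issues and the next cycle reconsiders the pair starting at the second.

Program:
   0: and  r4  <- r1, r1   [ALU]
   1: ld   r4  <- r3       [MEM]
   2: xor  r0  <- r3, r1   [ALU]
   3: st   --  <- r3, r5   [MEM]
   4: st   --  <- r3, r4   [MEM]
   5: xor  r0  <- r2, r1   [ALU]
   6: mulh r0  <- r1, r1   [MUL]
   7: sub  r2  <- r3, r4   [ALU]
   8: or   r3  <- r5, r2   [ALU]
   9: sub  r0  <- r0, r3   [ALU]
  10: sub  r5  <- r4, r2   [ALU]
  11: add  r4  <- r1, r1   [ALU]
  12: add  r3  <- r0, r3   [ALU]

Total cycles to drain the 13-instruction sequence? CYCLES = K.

c0: i0 and.ALU  WAW r4
c1: i1,i2 ld.MEM xor.ALU  2-wide
c2: i3 st.MEM  no-port MEM/MEM
c3: i4,i5 st.MEM xor.ALU  2-wide
c4: i6,i7 mulh.MUL sub.ALU  2-wide
c5: i8 or.ALU  RAW r3
c6: i9,i10 sub.ALU sub.ALU  2-wide
c7: i11,i12 add.ALU add.ALU  2-wide

CYCLES = 8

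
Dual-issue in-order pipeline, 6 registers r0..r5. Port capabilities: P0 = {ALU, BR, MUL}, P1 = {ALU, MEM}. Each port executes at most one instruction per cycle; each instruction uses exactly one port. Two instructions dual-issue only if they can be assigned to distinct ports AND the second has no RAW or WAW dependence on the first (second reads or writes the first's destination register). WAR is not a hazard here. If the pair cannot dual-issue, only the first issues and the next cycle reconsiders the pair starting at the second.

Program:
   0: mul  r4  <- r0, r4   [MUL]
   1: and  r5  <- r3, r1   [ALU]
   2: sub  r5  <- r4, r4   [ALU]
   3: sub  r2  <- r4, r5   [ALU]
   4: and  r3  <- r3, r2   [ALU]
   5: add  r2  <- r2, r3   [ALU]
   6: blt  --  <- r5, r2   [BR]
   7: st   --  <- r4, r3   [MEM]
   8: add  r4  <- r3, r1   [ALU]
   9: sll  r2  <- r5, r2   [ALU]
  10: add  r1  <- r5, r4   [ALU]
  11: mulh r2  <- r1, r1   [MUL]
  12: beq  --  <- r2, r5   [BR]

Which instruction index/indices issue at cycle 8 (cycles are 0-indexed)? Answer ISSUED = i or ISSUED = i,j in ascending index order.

c0: i0,i1 mul.MUL and.ALU  pair
c1: i2 sub.ALU  RAW r5
c2: i3 sub.ALU  RAW r2
c3: i4 and.ALU  RAW r3
c4: i5 add.ALU  RAW r2
c5: i6,i7 blt.BR st.MEM  pair
c6: i8,i9 add.ALU sll.ALU  pair
c7: i10 add.ALU  RAW r1
c8: i11 mulh.MUL  no-port MUL/BR
c9: i12 beq.BR  tail

ISSUED = 11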